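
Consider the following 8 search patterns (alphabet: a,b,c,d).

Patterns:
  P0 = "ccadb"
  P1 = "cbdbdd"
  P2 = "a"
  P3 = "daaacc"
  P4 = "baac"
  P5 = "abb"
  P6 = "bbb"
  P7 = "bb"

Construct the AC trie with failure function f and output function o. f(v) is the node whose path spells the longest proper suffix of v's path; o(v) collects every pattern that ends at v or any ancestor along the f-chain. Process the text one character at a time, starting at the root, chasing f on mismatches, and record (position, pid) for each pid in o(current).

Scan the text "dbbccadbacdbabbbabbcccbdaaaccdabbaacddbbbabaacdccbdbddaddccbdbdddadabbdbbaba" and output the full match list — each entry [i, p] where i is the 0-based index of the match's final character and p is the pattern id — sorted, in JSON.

Build:
Trie nodes:
  0='ε' goto a→11 b→18 c→1 d→12
  1='c' goto b→6 c→2
  2='cc' goto a→3
  3='cca' goto d→4
  4='ccad' goto b→5
  5='ccadb' goto ·  [P0 ends]
  6='cb' goto d→7
  7='cbd' goto b→8
  8='cbdb' goto d→9
  9='cbdbd' goto d→10
  10='cbdbdd' goto ·  [P1 ends]
  11='a' goto b→22  [P2 ends]
  12='d' goto a→13
  13='da' goto a→14
  14='daa' goto a→15
  15='daaa' goto c→16
  16='daaac' goto c→17
  17='daaacc' goto ·  [P3 ends]
  18='b' goto a→19 b→24
  19='ba' goto a→20
  20='baa' goto c→21
  21='baac' goto ·  [P4 ends]
  22='ab' goto b→23
  23='abb' goto ·  [P5 ends]
  24='bb' goto b→25  [P7 ends]
  25='bbb' goto ·  [P6 ends]

Failure links (BFS by depth):
  fail(1) 'c': from fail(0)=0 chase 'c': 0 ⇒ 0;  out=∅∪out(0)=∅
  fail(11) 'a': from fail(0)=0 chase 'a': 0 ⇒ 0;  out={2}∪out(0)={2}
  fail(12) 'd': from fail(0)=0 chase 'd': 0 ⇒ 0;  out=∅∪out(0)=∅
  fail(18) 'b': from fail(0)=0 chase 'b': 0 ⇒ 0;  out=∅∪out(0)=∅
  fail(2) 'cc': from fail(1)=0 chase 'c': 0 ⇒ 1;  out=∅∪out(1)=∅
  fail(6) 'cb': from fail(1)=0 chase 'b': 0 ⇒ 18;  out=∅∪out(18)=∅
  fail(13) 'da': from fail(12)=0 chase 'a': 0 ⇒ 11;  out=∅∪out(11)={2}
  fail(19) 'ba': from fail(18)=0 chase 'a': 0 ⇒ 11;  out=∅∪out(11)={2}
  fail(22) 'ab': from fail(11)=0 chase 'b': 0 ⇒ 18;  out=∅∪out(18)=∅
  fail(24) 'bb': from fail(18)=0 chase 'b': 0 ⇒ 18;  out={7}∪out(18)={7}
  fail(3) 'cca': from fail(2)=1 chase 'a': 1→0 ⇒ 11;  out=∅∪out(11)={2}
  fail(7) 'cbd': from fail(6)=18 chase 'd': 18→0 ⇒ 12;  out=∅∪out(12)=∅
  fail(14) 'daa': from fail(13)=11 chase 'a': 11→0 ⇒ 11;  out=∅∪out(11)={2}
  fail(20) 'baa': from fail(19)=11 chase 'a': 11→0 ⇒ 11;  out=∅∪out(11)={2}
  fail(23) 'abb': from fail(22)=18 chase 'b': 18 ⇒ 24;  out={5}∪out(24)={5,7}
  fail(25) 'bbb': from fail(24)=18 chase 'b': 18 ⇒ 24;  out={6}∪out(24)={6,7}
  fail(4) 'ccad': from fail(3)=11 chase 'd': 11→0 ⇒ 12;  out=∅∪out(12)=∅
  fail(8) 'cbdb': from fail(7)=12 chase 'b': 12→0 ⇒ 18;  out=∅∪out(18)=∅
  fail(15) 'daaa': from fail(14)=11 chase 'a': 11→0 ⇒ 11;  out=∅∪out(11)={2}
  fail(21) 'baac': from fail(20)=11 chase 'c': 11→0 ⇒ 1;  out={4}∪out(1)={4}
  fail(5) 'ccadb': from fail(4)=12 chase 'b': 12→0 ⇒ 18;  out={0}∪out(18)={0}
  fail(9) 'cbdbd': from fail(8)=18 chase 'd': 18→0 ⇒ 12;  out=∅∪out(12)=∅
  fail(16) 'daaac': from fail(15)=11 chase 'c': 11→0 ⇒ 1;  out=∅∪out(1)=∅
  fail(10) 'cbdbdd': from fail(9)=12 chase 'd': 12→0 ⇒ 12;  out={1}∪out(12)={1}
  fail(17) 'daaacc': from fail(16)=1 chase 'c': 1 ⇒ 2;  out={3}∪out(2)={3}

Scan:
pos 0 'd': at 12
pos 1 'b': at 18 (via fail)
pos 2 'b': at 24  → match P7@[1:2]
pos 3 'c': at 1 (via fail)
pos 4 'c': at 2
pos 5 'a': at 3  → match P2@[5:5]
pos 6 'd': at 4
pos 7 'b': at 5  → match P0@[3:7]
pos 8 'a': at 19 (via fail)  → match P2@[8:8]
pos 9 'c': at 1 (via fail)
pos 10 'd': at 12 (via fail)
pos 11 'b': at 18 (via fail)
pos 12 'a': at 19  → match P2@[12:12]
pos 13 'b': at 22 (via fail)
pos 14 'b': at 23  → match P5@[12:14],P7@[13:14]
pos 15 'b': at 25 (via fail)  → match P6@[13:15],P7@[14:15]
pos 16 'a': at 19 (via fail)  → match P2@[16:16]
pos 17 'b': at 22 (via fail)
pos 18 'b': at 23  → match P5@[16:18],P7@[17:18]
pos 19 'c': at 1 (via fail)
pos 20 'c': at 2
pos 21 'c': at 2 (via fail)
pos 22 'b': at 6 (via fail)
pos 23 'd': at 7
pos 24 'a': at 13 (via fail)  → match P2@[24:24]
pos 25 'a': at 14  → match P2@[25:25]
pos 26 'a': at 15  → match P2@[26:26]
pos 27 'c': at 16
pos 28 'c': at 17  → match P3@[23:28]
pos 29 'd': at 12 (via fail)
pos 30 'a': at 13  → match P2@[30:30]
pos 31 'b': at 22 (via fail)
pos 32 'b': at 23  → match P5@[30:32],P7@[31:32]
pos 33 'a': at 19 (via fail)  → match P2@[33:33]
pos 34 'a': at 20  → match P2@[34:34]
pos 35 'c': at 21  → match P4@[32:35]
pos 36 'd': at 12 (via fail)
pos 37 'd': at 12 (via fail)
pos 38 'b': at 18 (via fail)
pos 39 'b': at 24  → match P7@[38:39]
pos 40 'b': at 25  → match P6@[38:40],P7@[39:40]
pos 41 'a': at 19 (via fail)  → match P2@[41:41]
pos 42 'b': at 22 (via fail)
pos 43 'a': at 19 (via fail)  → match P2@[43:43]
pos 44 'a': at 20  → match P2@[44:44]
pos 45 'c': at 21  → match P4@[42:45]
pos 46 'd': at 12 (via fail)
pos 47 'c': at 1 (via fail)
pos 48 'c': at 2
pos 49 'b': at 6 (via fail)
pos 50 'd': at 7
pos 51 'b': at 8
pos 52 'd': at 9
pos 53 'd': at 10  → match P1@[48:53]
pos 54 'a': at 13 (via fail)  → match P2@[54:54]
pos 55 'd': at 12 (via fail)
pos 56 'd': at 12 (via fail)
pos 57 'c': at 1 (via fail)
pos 58 'c': at 2
pos 59 'b': at 6 (via fail)
pos 60 'd': at 7
pos 61 'b': at 8
pos 62 'd': at 9
pos 63 'd': at 10  → match P1@[58:63]
pos 64 'd': at 12 (via fail)
pos 65 'a': at 13  → match P2@[65:65]
pos 66 'd': at 12 (via fail)
pos 67 'a': at 13  → match P2@[67:67]
pos 68 'b': at 22 (via fail)
pos 69 'b': at 23  → match P5@[67:69],P7@[68:69]
pos 70 'd': at 12 (via fail)
pos 71 'b': at 18 (via fail)
pos 72 'b': at 24  → match P7@[71:72]
pos 73 'a': at 19 (via fail)  → match P2@[73:73]
pos 74 'b': at 22 (via fail)
pos 75 'a': at 19 (via fail)  → match P2@[75:75]

Result: [[2,7],[5,2],[7,0],[8,2],[12,2],[14,5],[14,7],[15,6],[15,7],[16,2],[18,5],[18,7],[24,2],[25,2],[26,2],[28,3],[30,2],[32,5],[32,7],[33,2],[34,2],[35,4],[39,7],[40,6],[40,7],[41,2],[43,2],[44,2],[45,4],[53,1],[54,2],[63,1],[65,2],[67,2],[69,5],[69,7],[72,7],[73,2],[75,2]]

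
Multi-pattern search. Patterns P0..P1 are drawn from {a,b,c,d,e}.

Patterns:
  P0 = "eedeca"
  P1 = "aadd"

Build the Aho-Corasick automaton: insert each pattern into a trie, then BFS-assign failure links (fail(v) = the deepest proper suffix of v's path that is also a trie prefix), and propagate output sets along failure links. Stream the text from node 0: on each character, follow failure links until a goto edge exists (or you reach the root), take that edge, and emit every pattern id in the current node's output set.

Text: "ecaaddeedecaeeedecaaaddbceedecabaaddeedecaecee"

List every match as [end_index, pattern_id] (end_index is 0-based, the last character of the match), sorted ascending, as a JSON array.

Build automaton:
Trie (insert patterns):
  n0 'ε': a→7 e→1
  n1 'e': e→2
  n2 'ee': d→3
  n3 'eed': e→4
  n4 'eede': c→5
  n5 'eedec': a→6
  n6 'eedeca': ·  ←P0
  n7 'a': a→8
  n8 'aa': d→9
  n9 'aad': d→10
  n10 'aadd': ·  ←P1

BFS fail/out derivation:
  fail(1) 'e': from fail(0)=0 chase 'e': 0 ⇒ 0;  out=∅∪out(0)=∅
  fail(7) 'a': from fail(0)=0 chase 'a': 0 ⇒ 0;  out=∅∪out(0)=∅
  fail(2) 'ee': from fail(1)=0 chase 'e': 0 ⇒ 1;  out=∅∪out(1)=∅
  fail(8) 'aa': from fail(7)=0 chase 'a': 0 ⇒ 7;  out=∅∪out(7)=∅
  fail(3) 'eed': from fail(2)=1 chase 'd': 1→0 ⇒ 0;  out=∅∪out(0)=∅
  fail(9) 'aad': from fail(8)=7 chase 'd': 7→0 ⇒ 0;  out=∅∪out(0)=∅
  fail(4) 'eede': from fail(3)=0 chase 'e': 0 ⇒ 1;  out=∅∪out(1)=∅
  fail(10) 'aadd': from fail(9)=0 chase 'd': 0 ⇒ 0;  out={1}∪out(0)={1}
  fail(5) 'eedec': from fail(4)=1 chase 'c': 1→0 ⇒ 0;  out=∅∪out(0)=∅
  fail(6) 'eedeca': from fail(5)=0 chase 'a': 0 ⇒ 7;  out={0}∪out(7)={0}

Scan:
i=0 'e': node 0→1
i=1 'c': node 1→0 (fail-walked)
i=2 'a': node 0→7
i=3 'a': node 7→8
i=4 'd': node 8→9
i=5 'd': node 9→10  ** P1@[2:5]
i=6 'e': node 10→1 (fail-walked)
i=7 'e': node 1→2
i=8 'd': node 2→3
i=9 'e': node 3→4
i=10 'c': node 4→5
i=11 'a': node 5→6  ** P0@[6:11]
i=12 'e': node 6→1 (fail-walked)
i=13 'e': node 1→2
i=14 'e': node 2→2 (fail-walked)
i=15 'd': node 2→3
i=16 'e': node 3→4
i=17 'c': node 4→5
i=18 'a': node 5→6  ** P0@[13:18]
i=19 'a': node 6→8 (fail-walked)
i=20 'a': node 8→8 (fail-walked)
i=21 'd': node 8→9
i=22 'd': node 9→10  ** P1@[19:22]
i=23 'b': node 10→0 (fail-walked)
i=24 'c': node 0→0
i=25 'e': node 0→1
i=26 'e': node 1→2
i=27 'd': node 2→3
i=28 'e': node 3→4
i=29 'c': node 4→5
i=30 'a': node 5→6  ** P0@[25:30]
i=31 'b': node 6→0 (fail-walked)
i=32 'a': node 0→7
i=33 'a': node 7→8
i=34 'd': node 8→9
i=35 'd': node 9→10  ** P1@[32:35]
i=36 'e': node 10→1 (fail-walked)
i=37 'e': node 1→2
i=38 'd': node 2→3
i=39 'e': node 3→4
i=40 'c': node 4→5
i=41 'a': node 5→6  ** P0@[36:41]
i=42 'e': node 6→1 (fail-walked)
i=43 'c': node 1→0 (fail-walked)
i=44 'e': node 0→1
i=45 'e': node 1→2

Result: [[5,1],[11,0],[18,0],[22,1],[30,0],[35,1],[41,0]]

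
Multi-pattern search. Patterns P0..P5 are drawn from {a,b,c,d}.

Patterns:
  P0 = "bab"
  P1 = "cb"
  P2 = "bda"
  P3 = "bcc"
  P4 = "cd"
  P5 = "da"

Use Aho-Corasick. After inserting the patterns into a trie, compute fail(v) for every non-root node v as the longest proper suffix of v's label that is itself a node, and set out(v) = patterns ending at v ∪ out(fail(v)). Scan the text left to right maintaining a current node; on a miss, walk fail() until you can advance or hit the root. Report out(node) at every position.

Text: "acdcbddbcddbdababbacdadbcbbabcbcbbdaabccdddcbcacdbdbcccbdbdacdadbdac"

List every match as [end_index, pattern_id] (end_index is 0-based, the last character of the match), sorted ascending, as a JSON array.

Construct AC machine:
Trie nodes:
  0='ε' goto b→1 c→4 d→11
  1='b' goto a→2 c→8 d→6
  2='ba' goto b→3
  3='bab' goto ·  ←P0
  4='c' goto b→5 d→10
  5='cb' goto ·  ←P1
  6='bd' goto a→7
  7='bda' goto ·  ←P2
  8='bc' goto c→9
  9='bcc' goto ·  ←P3
  10='cd' goto ·  ←P4
  11='d' goto a→12
  12='da' goto ·  ←P5

BFS fail/out derivation:
  fail(1) 'b': from fail(0)=0 chase 'b': 0 ⇒ 0;  out=∅∪out(0)=∅
  fail(4) 'c': from fail(0)=0 chase 'c': 0 ⇒ 0;  out=∅∪out(0)=∅
  fail(11) 'd': from fail(0)=0 chase 'd': 0 ⇒ 0;  out=∅∪out(0)=∅
  fail(2) 'ba': from fail(1)=0 chase 'a': 0 ⇒ 0;  out=∅∪out(0)=∅
  fail(5) 'cb': from fail(4)=0 chase 'b': 0 ⇒ 1;  out={1}∪out(1)={1}
  fail(6) 'bd': from fail(1)=0 chase 'd': 0 ⇒ 11;  out=∅∪out(11)=∅
  fail(8) 'bc': from fail(1)=0 chase 'c': 0 ⇒ 4;  out=∅∪out(4)=∅
  fail(10) 'cd': from fail(4)=0 chase 'd': 0 ⇒ 11;  out={4}∪out(11)={4}
  fail(12) 'da': from fail(11)=0 chase 'a': 0 ⇒ 0;  out={5}∪out(0)={5}
  fail(3) 'bab': from fail(2)=0 chase 'b': 0 ⇒ 1;  out={0}∪out(1)={0}
  fail(7) 'bda': from fail(6)=11 chase 'a': 11 ⇒ 12;  out={2}∪out(12)={2,5}
  fail(9) 'bcc': from fail(8)=4 chase 'c': 4→0 ⇒ 4;  out={3}∪out(4)={3}

Run:
pos 0 'a': at 0
pos 1 'c': at 4
pos 2 'd': at 10  → match P4@[1:2]
pos 3 'c': at 4 (fail-walked)
pos 4 'b': at 5  → match P1@[3:4]
pos 5 'd': at 6 (fail-walked)
pos 6 'd': at 11 (fail-walked)
pos 7 'b': at 1 (fail-walked)
pos 8 'c': at 8
pos 9 'd': at 10 (fail-walked)  → match P4@[8:9]
pos 10 'd': at 11 (fail-walked)
pos 11 'b': at 1 (fail-walked)
pos 12 'd': at 6
pos 13 'a': at 7  → match P2@[11:13],P5@[12:13]
pos 14 'b': at 1 (fail-walked)
pos 15 'a': at 2
pos 16 'b': at 3  → match P0@[14:16]
pos 17 'b': at 1 (fail-walked)
pos 18 'a': at 2
pos 19 'c': at 4 (fail-walked)
pos 20 'd': at 10  → match P4@[19:20]
pos 21 'a': at 12 (fail-walked)  → match P5@[20:21]
pos 22 'd': at 11 (fail-walked)
pos 23 'b': at 1 (fail-walked)
pos 24 'c': at 8
pos 25 'b': at 5 (fail-walked)  → match P1@[24:25]
pos 26 'b': at 1 (fail-walked)
pos 27 'a': at 2
pos 28 'b': at 3  → match P0@[26:28]
pos 29 'c': at 8 (fail-walked)
pos 30 'b': at 5 (fail-walked)  → match P1@[29:30]
pos 31 'c': at 8 (fail-walked)
pos 32 'b': at 5 (fail-walked)  → match P1@[31:32]
pos 33 'b': at 1 (fail-walked)
pos 34 'd': at 6
pos 35 'a': at 7  → match P2@[33:35],P5@[34:35]
pos 36 'a': at 0 (fail-walked)
pos 37 'b': at 1
pos 38 'c': at 8
pos 39 'c': at 9  → match P3@[37:39]
pos 40 'd': at 10 (fail-walked)  → match P4@[39:40]
pos 41 'd': at 11 (fail-walked)
pos 42 'd': at 11 (fail-walked)
pos 43 'c': at 4 (fail-walked)
pos 44 'b': at 5  → match P1@[43:44]
pos 45 'c': at 8 (fail-walked)
pos 46 'a': at 0 (fail-walked)
pos 47 'c': at 4
pos 48 'd': at 10  → match P4@[47:48]
pos 49 'b': at 1 (fail-walked)
pos 50 'd': at 6
pos 51 'b': at 1 (fail-walked)
pos 52 'c': at 8
pos 53 'c': at 9  → match P3@[51:53]
pos 54 'c': at 4 (fail-walked)
pos 55 'b': at 5  → match P1@[54:55]
pos 56 'd': at 6 (fail-walked)
pos 57 'b': at 1 (fail-walked)
pos 58 'd': at 6
pos 59 'a': at 7  → match P2@[57:59],P5@[58:59]
pos 60 'c': at 4 (fail-walked)
pos 61 'd': at 10  → match P4@[60:61]
pos 62 'a': at 12 (fail-walked)  → match P5@[61:62]
pos 63 'd': at 11 (fail-walked)
pos 64 'b': at 1 (fail-walked)
pos 65 'd': at 6
pos 66 'a': at 7  → match P2@[64:66],P5@[65:66]
pos 67 'c': at 4 (fail-walked)

All matches (sorted): [[2,4],[4,1],[9,4],[13,2],[13,5],[16,0],[20,4],[21,5],[25,1],[28,0],[30,1],[32,1],[35,2],[35,5],[39,3],[40,4],[44,1],[48,4],[53,3],[55,1],[59,2],[59,5],[61,4],[62,5],[66,2],[66,5]]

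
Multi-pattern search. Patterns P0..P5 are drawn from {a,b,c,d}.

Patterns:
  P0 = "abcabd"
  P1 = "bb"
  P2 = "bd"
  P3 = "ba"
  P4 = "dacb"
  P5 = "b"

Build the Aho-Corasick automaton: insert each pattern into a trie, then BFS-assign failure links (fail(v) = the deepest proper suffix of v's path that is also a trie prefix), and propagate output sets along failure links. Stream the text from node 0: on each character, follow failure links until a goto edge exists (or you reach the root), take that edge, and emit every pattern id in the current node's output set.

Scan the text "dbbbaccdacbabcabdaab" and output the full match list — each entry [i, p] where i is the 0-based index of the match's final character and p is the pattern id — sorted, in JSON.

Build automaton:
Trie nodes:
  n0 'ε': a→1 b→7 d→11
  n1 'a': b→2
  n2 'ab': c→3
  n3 'abc': a→4
  n4 'abca': b→5
  n5 'abcab': d→6
  n6 'abcabd': ·  [P0 ends]
  n7 'b': a→10 b→8 d→9  [P5 ends]
  n8 'bb': ·  [P1 ends]
  n9 'bd': ·  [P2 ends]
  n10 'ba': ·  [P3 ends]
  n11 'd': a→12
  n12 'da': c→13
  n13 'dac': b→14
  n14 'dacb': ·  [P4 ends]

Failure links (BFS by depth):
  n1('a'): parent n0 fail=0; on 'a' 0 → fail=0;  out ∅∪∅=∅
  n7('b'): parent n0 fail=0; on 'b' 0 → fail=0;  out {5}∪∅={5}
  n11('d'): parent n0 fail=0; on 'd' 0 → fail=0;  out ∅∪∅=∅
  n2('ab'): parent n1 fail=0; on 'b' 0 → fail=7;  out ∅∪{5}={5}
  n8('bb'): parent n7 fail=0; on 'b' 0 → fail=7;  out {1}∪{5}={1,5}
  n9('bd'): parent n7 fail=0; on 'd' 0 → fail=11;  out {2}∪∅={2}
  n10('ba'): parent n7 fail=0; on 'a' 0 → fail=1;  out {3}∪∅={3}
  n12('da'): parent n11 fail=0; on 'a' 0 → fail=1;  out ∅∪∅=∅
  n3('abc'): parent n2 fail=7; on 'c' 7→0 → fail=0;  out ∅∪∅=∅
  n13('dac'): parent n12 fail=1; on 'c' 1→0 → fail=0;  out ∅∪∅=∅
  n4('abca'): parent n3 fail=0; on 'a' 0 → fail=1;  out ∅∪∅=∅
  n14('dacb'): parent n13 fail=0; on 'b' 0 → fail=7;  out {4}∪{5}={4,5}
  n5('abcab'): parent n4 fail=1; on 'b' 1 → fail=2;  out ∅∪{5}={5}
  n6('abcabd'): parent n5 fail=2; on 'd' 2→7 → fail=9;  out {0}∪{2}={0,2}

Text stream:
i=0 'd': node 0→11
i=1 'b': node 11→7 (fail-walked)  → match P5@[1:1]
i=2 'b': node 7→8  → match P1@[1:2],P5@[2:2]
i=3 'b': node 8→8 (fail-walked)  → match P1@[2:3],P5@[3:3]
i=4 'a': node 8→10 (fail-walked)  → match P3@[3:4]
i=5 'c': node 10→0 (fail-walked)
i=6 'c': node 0→0
i=7 'd': node 0→11
i=8 'a': node 11→12
i=9 'c': node 12→13
i=10 'b': node 13→14  → match P4@[7:10],P5@[10:10]
i=11 'a': node 14→10 (fail-walked)  → match P3@[10:11]
i=12 'b': node 10→2 (fail-walked)  → match P5@[12:12]
i=13 'c': node 2→3
i=14 'a': node 3→4
i=15 'b': node 4→5  → match P5@[15:15]
i=16 'd': node 5→6  → match P0@[11:16],P2@[15:16]
i=17 'a': node 6→12 (fail-walked)
i=18 'a': node 12→1 (fail-walked)
i=19 'b': node 1→2  → match P5@[19:19]

Matches: [[1,5],[2,1],[2,5],[3,1],[3,5],[4,3],[10,4],[10,5],[11,3],[12,5],[15,5],[16,0],[16,2],[19,5]]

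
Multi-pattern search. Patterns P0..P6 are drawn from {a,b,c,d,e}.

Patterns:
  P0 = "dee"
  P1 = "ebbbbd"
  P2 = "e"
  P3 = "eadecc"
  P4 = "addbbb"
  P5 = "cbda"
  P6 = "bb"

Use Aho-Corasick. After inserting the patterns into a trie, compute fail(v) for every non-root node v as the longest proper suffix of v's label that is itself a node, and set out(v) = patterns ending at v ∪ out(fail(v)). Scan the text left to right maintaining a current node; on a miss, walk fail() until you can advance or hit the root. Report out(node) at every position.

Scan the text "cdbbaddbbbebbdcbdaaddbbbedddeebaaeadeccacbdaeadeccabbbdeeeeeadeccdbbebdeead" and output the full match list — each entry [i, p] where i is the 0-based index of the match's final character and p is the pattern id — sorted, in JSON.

Construct AC machine:
Trie (insert patterns):
  n0 'ε': a→15 b→25 c→21 d→1 e→4
  n1 'd': e→2
  n2 'de': e→3
  n3 'dee': ·  [P0 ends]
  n4 'e': a→10 b→5  [P2 ends]
  n5 'eb': b→6
  n6 'ebb': b→7
  n7 'ebbb': b→8
  n8 'ebbbb': d→9
  n9 'ebbbbd': ·  [P1 ends]
  n10 'ea': d→11
  n11 'ead': e→12
  n12 'eade': c→13
  n13 'eadec': c→14
  n14 'eadecc': ·  [P3 ends]
  n15 'a': d→16
  n16 'ad': d→17
  n17 'add': b→18
  n18 'addb': b→19
  n19 'addbb': b→20
  n20 'addbbb': ·  [P4 ends]
  n21 'c': b→22
  n22 'cb': d→23
  n23 'cbd': a→24
  n24 'cbda': ·  [P5 ends]
  n25 'b': b→26
  n26 'bb': ·  [P6 ends]

Failure links (BFS by depth):
  fail(1) 'd': from fail(0)=0 chase 'd': 0 ⇒ 0;  out=∅∪out(0)=∅
  fail(4) 'e': from fail(0)=0 chase 'e': 0 ⇒ 0;  out={2}∪out(0)={2}
  fail(15) 'a': from fail(0)=0 chase 'a': 0 ⇒ 0;  out=∅∪out(0)=∅
  fail(21) 'c': from fail(0)=0 chase 'c': 0 ⇒ 0;  out=∅∪out(0)=∅
  fail(25) 'b': from fail(0)=0 chase 'b': 0 ⇒ 0;  out=∅∪out(0)=∅
  fail(2) 'de': from fail(1)=0 chase 'e': 0 ⇒ 4;  out=∅∪out(4)={2}
  fail(5) 'eb': from fail(4)=0 chase 'b': 0 ⇒ 25;  out=∅∪out(25)=∅
  fail(10) 'ea': from fail(4)=0 chase 'a': 0 ⇒ 15;  out=∅∪out(15)=∅
  fail(16) 'ad': from fail(15)=0 chase 'd': 0 ⇒ 1;  out=∅∪out(1)=∅
  fail(22) 'cb': from fail(21)=0 chase 'b': 0 ⇒ 25;  out=∅∪out(25)=∅
  fail(26) 'bb': from fail(25)=0 chase 'b': 0 ⇒ 25;  out={6}∪out(25)={6}
  fail(3) 'dee': from fail(2)=4 chase 'e': 4→0 ⇒ 4;  out={0}∪out(4)={0,2}
  fail(6) 'ebb': from fail(5)=25 chase 'b': 25 ⇒ 26;  out=∅∪out(26)={6}
  fail(11) 'ead': from fail(10)=15 chase 'd': 15 ⇒ 16;  out=∅∪out(16)=∅
  fail(17) 'add': from fail(16)=1 chase 'd': 1→0 ⇒ 1;  out=∅∪out(1)=∅
  fail(23) 'cbd': from fail(22)=25 chase 'd': 25→0 ⇒ 1;  out=∅∪out(1)=∅
  fail(7) 'ebbb': from fail(6)=26 chase 'b': 26→25 ⇒ 26;  out=∅∪out(26)={6}
  fail(12) 'eade': from fail(11)=16 chase 'e': 16→1 ⇒ 2;  out=∅∪out(2)={2}
  fail(18) 'addb': from fail(17)=1 chase 'b': 1→0 ⇒ 25;  out=∅∪out(25)=∅
  fail(24) 'cbda': from fail(23)=1 chase 'a': 1→0 ⇒ 15;  out={5}∪out(15)={5}
  fail(8) 'ebbbb': from fail(7)=26 chase 'b': 26→25 ⇒ 26;  out=∅∪out(26)={6}
  fail(13) 'eadec': from fail(12)=2 chase 'c': 2→4→0 ⇒ 21;  out=∅∪out(21)=∅
  fail(19) 'addbb': from fail(18)=25 chase 'b': 25 ⇒ 26;  out=∅∪out(26)={6}
  fail(9) 'ebbbbd': from fail(8)=26 chase 'd': 26→25→0 ⇒ 1;  out={1}∪out(1)={1}
  fail(14) 'eadecc': from fail(13)=21 chase 'c': 21→0 ⇒ 21;  out={3}∪out(21)={3}
  fail(20) 'addbbb': from fail(19)=26 chase 'b': 26→25 ⇒ 26;  out={4}∪out(26)={4,6}

Text stream:
i=0 'c': node 0→21
i=1 'd': node 21→1 (fail-walked)
i=2 'b': node 1→25 (fail-walked)
i=3 'b': node 25→26  → match P6@[2:3]
i=4 'a': node 26→15 (fail-walked)
i=5 'd': node 15→16
i=6 'd': node 16→17
i=7 'b': node 17→18
i=8 'b': node 18→19  → match P6@[7:8]
i=9 'b': node 19→20  → match P4@[4:9],P6@[8:9]
i=10 'e': node 20→4 (fail-walked)  → match P2@[10:10]
i=11 'b': node 4→5
i=12 'b': node 5→6  → match P6@[11:12]
i=13 'd': node 6→1 (fail-walked)
i=14 'c': node 1→21 (fail-walked)
i=15 'b': node 21→22
i=16 'd': node 22→23
i=17 'a': node 23→24  → match P5@[14:17]
i=18 'a': node 24→15 (fail-walked)
i=19 'd': node 15→16
i=20 'd': node 16→17
i=21 'b': node 17→18
i=22 'b': node 18→19  → match P6@[21:22]
i=23 'b': node 19→20  → match P4@[18:23],P6@[22:23]
i=24 'e': node 20→4 (fail-walked)  → match P2@[24:24]
i=25 'd': node 4→1 (fail-walked)
i=26 'd': node 1→1 (fail-walked)
i=27 'd': node 1→1 (fail-walked)
i=28 'e': node 1→2  → match P2@[28:28]
i=29 'e': node 2→3  → match P0@[27:29],P2@[29:29]
i=30 'b': node 3→5 (fail-walked)
i=31 'a': node 5→15 (fail-walked)
i=32 'a': node 15→15 (fail-walked)
i=33 'e': node 15→4 (fail-walked)  → match P2@[33:33]
i=34 'a': node 4→10
i=35 'd': node 10→11
i=36 'e': node 11→12  → match P2@[36:36]
i=37 'c': node 12→13
i=38 'c': node 13→14  → match P3@[33:38]
i=39 'a': node 14→15 (fail-walked)
i=40 'c': node 15→21 (fail-walked)
i=41 'b': node 21→22
i=42 'd': node 22→23
i=43 'a': node 23→24  → match P5@[40:43]
i=44 'e': node 24→4 (fail-walked)  → match P2@[44:44]
i=45 'a': node 4→10
i=46 'd': node 10→11
i=47 'e': node 11→12  → match P2@[47:47]
i=48 'c': node 12→13
i=49 'c': node 13→14  → match P3@[44:49]
i=50 'a': node 14→15 (fail-walked)
i=51 'b': node 15→25 (fail-walked)
i=52 'b': node 25→26  → match P6@[51:52]
i=53 'b': node 26→26 (fail-walked)  → match P6@[52:53]
i=54 'd': node 26→1 (fail-walked)
i=55 'e': node 1→2  → match P2@[55:55]
i=56 'e': node 2→3  → match P0@[54:56],P2@[56:56]
i=57 'e': node 3→4 (fail-walked)  → match P2@[57:57]
i=58 'e': node 4→4 (fail-walked)  → match P2@[58:58]
i=59 'e': node 4→4 (fail-walked)  → match P2@[59:59]
i=60 'a': node 4→10
i=61 'd': node 10→11
i=62 'e': node 11→12  → match P2@[62:62]
i=63 'c': node 12→13
i=64 'c': node 13→14  → match P3@[59:64]
i=65 'd': node 14→1 (fail-walked)
i=66 'b': node 1→25 (fail-walked)
i=67 'b': node 25→26  → match P6@[66:67]
i=68 'e': node 26→4 (fail-walked)  → match P2@[68:68]
i=69 'b': node 4→5
i=70 'd': node 5→1 (fail-walked)
i=71 'e': node 1→2  → match P2@[71:71]
i=72 'e': node 2→3  → match P0@[70:72],P2@[72:72]
i=73 'a': node 3→10 (fail-walked)
i=74 'd': node 10→11

Result: [[3,6],[8,6],[9,4],[9,6],[10,2],[12,6],[17,5],[22,6],[23,4],[23,6],[24,2],[28,2],[29,0],[29,2],[33,2],[36,2],[38,3],[43,5],[44,2],[47,2],[49,3],[52,6],[53,6],[55,2],[56,0],[56,2],[57,2],[58,2],[59,2],[62,2],[64,3],[67,6],[68,2],[71,2],[72,0],[72,2]]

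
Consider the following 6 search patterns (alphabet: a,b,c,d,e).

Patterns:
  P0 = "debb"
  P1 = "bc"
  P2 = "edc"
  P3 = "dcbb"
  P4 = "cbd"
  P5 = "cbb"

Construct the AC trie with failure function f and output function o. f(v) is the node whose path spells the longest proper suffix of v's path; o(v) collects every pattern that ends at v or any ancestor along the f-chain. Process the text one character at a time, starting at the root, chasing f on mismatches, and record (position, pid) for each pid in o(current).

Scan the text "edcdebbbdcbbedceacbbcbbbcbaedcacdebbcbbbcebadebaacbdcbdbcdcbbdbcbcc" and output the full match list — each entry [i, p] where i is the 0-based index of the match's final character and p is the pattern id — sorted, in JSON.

Construct AC machine:
Trie (insert patterns):
  n0 'ε': b→5 c→13 d→1 e→7
  n1 'd': c→10 e→2
  n2 'de': b→3
  n3 'deb': b→4
  n4 'debb': ·  ←P0
  n5 'b': c→6
  n6 'bc': ·  ←P1
  n7 'e': d→8
  n8 'ed': c→9
  n9 'edc': ·  ←P2
  n10 'dc': b→11
  n11 'dcb': b→12
  n12 'dcbb': ·  ←P3
  n13 'c': b→14
  n14 'cb': b→16 d→15
  n15 'cbd': ·  ←P4
  n16 'cbb': ·  ←P5

BFS fail/out derivation:
  fail(1) 'd': from fail(0)=0 chase 'd': 0 ⇒ 0;  out=∅∪out(0)=∅
  fail(5) 'b': from fail(0)=0 chase 'b': 0 ⇒ 0;  out=∅∪out(0)=∅
  fail(7) 'e': from fail(0)=0 chase 'e': 0 ⇒ 0;  out=∅∪out(0)=∅
  fail(13) 'c': from fail(0)=0 chase 'c': 0 ⇒ 0;  out=∅∪out(0)=∅
  fail(2) 'de': from fail(1)=0 chase 'e': 0 ⇒ 7;  out=∅∪out(7)=∅
  fail(6) 'bc': from fail(5)=0 chase 'c': 0 ⇒ 13;  out={1}∪out(13)={1}
  fail(8) 'ed': from fail(7)=0 chase 'd': 0 ⇒ 1;  out=∅∪out(1)=∅
  fail(10) 'dc': from fail(1)=0 chase 'c': 0 ⇒ 13;  out=∅∪out(13)=∅
  fail(14) 'cb': from fail(13)=0 chase 'b': 0 ⇒ 5;  out=∅∪out(5)=∅
  fail(3) 'deb': from fail(2)=7 chase 'b': 7→0 ⇒ 5;  out=∅∪out(5)=∅
  fail(9) 'edc': from fail(8)=1 chase 'c': 1 ⇒ 10;  out={2}∪out(10)={2}
  fail(11) 'dcb': from fail(10)=13 chase 'b': 13 ⇒ 14;  out=∅∪out(14)=∅
  fail(15) 'cbd': from fail(14)=5 chase 'd': 5→0 ⇒ 1;  out={4}∪out(1)={4}
  fail(16) 'cbb': from fail(14)=5 chase 'b': 5→0 ⇒ 5;  out={5}∪out(5)={5}
  fail(4) 'debb': from fail(3)=5 chase 'b': 5→0 ⇒ 5;  out={0}∪out(5)={0}
  fail(12) 'dcbb': from fail(11)=14 chase 'b': 14 ⇒ 16;  out={3}∪out(16)={3,5}

Scan:
i=0 'e': node 0→7
i=1 'd': node 7→8
i=2 'c': node 8→9  emit P2@[0:2]
i=3 'd': node 9→1 (fail-walked)
i=4 'e': node 1→2
i=5 'b': node 2→3
i=6 'b': node 3→4  emit P0@[3:6]
i=7 'b': node 4→5 (fail-walked)
i=8 'd': node 5→1 (fail-walked)
i=9 'c': node 1→10
i=10 'b': node 10→11
i=11 'b': node 11→12  emit P3@[8:11],P5@[9:11]
i=12 'e': node 12→7 (fail-walked)
i=13 'd': node 7→8
i=14 'c': node 8→9  emit P2@[12:14]
i=15 'e': node 9→7 (fail-walked)
i=16 'a': node 7→0 (fail-walked)
i=17 'c': node 0→13
i=18 'b': node 13→14
i=19 'b': node 14→16  emit P5@[17:19]
i=20 'c': node 16→6 (fail-walked)  emit P1@[19:20]
i=21 'b': node 6→14 (fail-walked)
i=22 'b': node 14→16  emit P5@[20:22]
i=23 'b': node 16→5 (fail-walked)
i=24 'c': node 5→6  emit P1@[23:24]
i=25 'b': node 6→14 (fail-walked)
i=26 'a': node 14→0 (fail-walked)
i=27 'e': node 0→7
i=28 'd': node 7→8
i=29 'c': node 8→9  emit P2@[27:29]
i=30 'a': node 9→0 (fail-walked)
i=31 'c': node 0→13
i=32 'd': node 13→1 (fail-walked)
i=33 'e': node 1→2
i=34 'b': node 2→3
i=35 'b': node 3→4  emit P0@[32:35]
i=36 'c': node 4→6 (fail-walked)  emit P1@[35:36]
i=37 'b': node 6→14 (fail-walked)
i=38 'b': node 14→16  emit P5@[36:38]
i=39 'b': node 16→5 (fail-walked)
i=40 'c': node 5→6  emit P1@[39:40]
i=41 'e': node 6→7 (fail-walked)
i=42 'b': node 7→5 (fail-walked)
i=43 'a': node 5→0 (fail-walked)
i=44 'd': node 0→1
i=45 'e': node 1→2
i=46 'b': node 2→3
i=47 'a': node 3→0 (fail-walked)
i=48 'a': node 0→0
i=49 'c': node 0→13
i=50 'b': node 13→14
i=51 'd': node 14→15  emit P4@[49:51]
i=52 'c': node 15→10 (fail-walked)
i=53 'b': node 10→11
i=54 'd': node 11→15 (fail-walked)  emit P4@[52:54]
i=55 'b': node 15→5 (fail-walked)
i=56 'c': node 5→6  emit P1@[55:56]
i=57 'd': node 6→1 (fail-walked)
i=58 'c': node 1→10
i=59 'b': node 10→11
i=60 'b': node 11→12  emit P3@[57:60],P5@[58:60]
i=61 'd': node 12→1 (fail-walked)
i=62 'b': node 1→5 (fail-walked)
i=63 'c': node 5→6  emit P1@[62:63]
i=64 'b': node 6→14 (fail-walked)
i=65 'c': node 14→6 (fail-walked)  emit P1@[64:65]
i=66 'c': node 6→13 (fail-walked)

Result: [[2,2],[6,0],[11,3],[11,5],[14,2],[19,5],[20,1],[22,5],[24,1],[29,2],[35,0],[36,1],[38,5],[40,1],[51,4],[54,4],[56,1],[60,3],[60,5],[63,1],[65,1]]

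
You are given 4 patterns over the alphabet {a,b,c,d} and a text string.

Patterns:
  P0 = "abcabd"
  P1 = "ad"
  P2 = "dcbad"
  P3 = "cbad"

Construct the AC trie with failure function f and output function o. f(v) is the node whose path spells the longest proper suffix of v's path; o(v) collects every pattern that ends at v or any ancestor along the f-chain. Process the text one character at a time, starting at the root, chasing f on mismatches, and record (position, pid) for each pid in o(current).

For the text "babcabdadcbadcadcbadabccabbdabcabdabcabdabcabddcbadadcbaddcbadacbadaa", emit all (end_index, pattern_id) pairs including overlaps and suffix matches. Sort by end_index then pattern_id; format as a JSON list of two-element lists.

Build:
Trie nodes:
  0='ε' goto a→1 c→13 d→8
  1='a' goto b→2 d→7
  2='ab' goto c→3
  3='abc' goto a→4
  4='abca' goto b→5
  5='abcab' goto d→6
  6='abcabd' goto ·  [P0 ends]
  7='ad' goto ·  [P1 ends]
  8='d' goto c→9
  9='dc' goto b→10
  10='dcb' goto a→11
  11='dcba' goto d→12
  12='dcbad' goto ·  [P2 ends]
  13='c' goto b→14
  14='cb' goto a→15
  15='cba' goto d→16
  16='cbad' goto ·  [P3 ends]

Failure links (BFS by depth):
  fail(1) 'a': from fail(0)=0 chase 'a': 0 ⇒ 0;  out=∅∪out(0)=∅
  fail(8) 'd': from fail(0)=0 chase 'd': 0 ⇒ 0;  out=∅∪out(0)=∅
  fail(13) 'c': from fail(0)=0 chase 'c': 0 ⇒ 0;  out=∅∪out(0)=∅
  fail(2) 'ab': from fail(1)=0 chase 'b': 0 ⇒ 0;  out=∅∪out(0)=∅
  fail(7) 'ad': from fail(1)=0 chase 'd': 0 ⇒ 8;  out={1}∪out(8)={1}
  fail(9) 'dc': from fail(8)=0 chase 'c': 0 ⇒ 13;  out=∅∪out(13)=∅
  fail(14) 'cb': from fail(13)=0 chase 'b': 0 ⇒ 0;  out=∅∪out(0)=∅
  fail(3) 'abc': from fail(2)=0 chase 'c': 0 ⇒ 13;  out=∅∪out(13)=∅
  fail(10) 'dcb': from fail(9)=13 chase 'b': 13 ⇒ 14;  out=∅∪out(14)=∅
  fail(15) 'cba': from fail(14)=0 chase 'a': 0 ⇒ 1;  out=∅∪out(1)=∅
  fail(4) 'abca': from fail(3)=13 chase 'a': 13→0 ⇒ 1;  out=∅∪out(1)=∅
  fail(11) 'dcba': from fail(10)=14 chase 'a': 14 ⇒ 15;  out=∅∪out(15)=∅
  fail(16) 'cbad': from fail(15)=1 chase 'd': 1 ⇒ 7;  out={3}∪out(7)={1,3}
  fail(5) 'abcab': from fail(4)=1 chase 'b': 1 ⇒ 2;  out=∅∪out(2)=∅
  fail(12) 'dcbad': from fail(11)=15 chase 'd': 15 ⇒ 16;  out={2}∪out(16)={1,2,3}
  fail(6) 'abcabd': from fail(5)=2 chase 'd': 2→0 ⇒ 8;  out={0}∪out(8)={0}

Run:
i=0 'b': node 0→0
i=1 'a': node 0→1
i=2 'b': node 1→2
i=3 'c': node 2→3
i=4 'a': node 3→4
i=5 'b': node 4→5
i=6 'd': node 5→6  → match P0@[1:6]
i=7 'a': node 6→1 ·f
i=8 'd': node 1→7  → match P1@[7:8]
i=9 'c': node 7→9 ·f
i=10 'b': node 9→10
i=11 'a': node 10→11
i=12 'd': node 11→12  → match P1@[11:12],P2@[8:12],P3@[9:12]
i=13 'c': node 12→9 ·f
i=14 'a': node 9→1 ·f
i=15 'd': node 1→7  → match P1@[14:15]
i=16 'c': node 7→9 ·f
i=17 'b': node 9→10
i=18 'a': node 10→11
i=19 'd': node 11→12  → match P1@[18:19],P2@[15:19],P3@[16:19]
i=20 'a': node 12→1 ·f
i=21 'b': node 1→2
i=22 'c': node 2→3
i=23 'c': node 3→13 ·f
i=24 'a': node 13→1 ·f
i=25 'b': node 1→2
i=26 'b': node 2→0 ·f
i=27 'd': node 0→8
i=28 'a': node 8→1 ·f
i=29 'b': node 1→2
i=30 'c': node 2→3
i=31 'a': node 3→4
i=32 'b': node 4→5
i=33 'd': node 5→6  → match P0@[28:33]
i=34 'a': node 6→1 ·f
i=35 'b': node 1→2
i=36 'c': node 2→3
i=37 'a': node 3→4
i=38 'b': node 4→5
i=39 'd': node 5→6  → match P0@[34:39]
i=40 'a': node 6→1 ·f
i=41 'b': node 1→2
i=42 'c': node 2→3
i=43 'a': node 3→4
i=44 'b': node 4→5
i=45 'd': node 5→6  → match P0@[40:45]
i=46 'd': node 6→8 ·f
i=47 'c': node 8→9
i=48 'b': node 9→10
i=49 'a': node 10→11
i=50 'd': node 11→12  → match P1@[49:50],P2@[46:50],P3@[47:50]
i=51 'a': node 12→1 ·f
i=52 'd': node 1→7  → match P1@[51:52]
i=53 'c': node 7→9 ·f
i=54 'b': node 9→10
i=55 'a': node 10→11
i=56 'd': node 11→12  → match P1@[55:56],P2@[52:56],P3@[53:56]
i=57 'd': node 12→8 ·f
i=58 'c': node 8→9
i=59 'b': node 9→10
i=60 'a': node 10→11
i=61 'd': node 11→12  → match P1@[60:61],P2@[57:61],P3@[58:61]
i=62 'a': node 12→1 ·f
i=63 'c': node 1→13 ·f
i=64 'b': node 13→14
i=65 'a': node 14→15
i=66 'd': node 15→16  → match P1@[65:66],P3@[63:66]
i=67 'a': node 16→1 ·f
i=68 'a': node 1→1 ·f

All matches (sorted): [[6,0],[8,1],[12,1],[12,2],[12,3],[15,1],[19,1],[19,2],[19,3],[33,0],[39,0],[45,0],[50,1],[50,2],[50,3],[52,1],[56,1],[56,2],[56,3],[61,1],[61,2],[61,3],[66,1],[66,3]]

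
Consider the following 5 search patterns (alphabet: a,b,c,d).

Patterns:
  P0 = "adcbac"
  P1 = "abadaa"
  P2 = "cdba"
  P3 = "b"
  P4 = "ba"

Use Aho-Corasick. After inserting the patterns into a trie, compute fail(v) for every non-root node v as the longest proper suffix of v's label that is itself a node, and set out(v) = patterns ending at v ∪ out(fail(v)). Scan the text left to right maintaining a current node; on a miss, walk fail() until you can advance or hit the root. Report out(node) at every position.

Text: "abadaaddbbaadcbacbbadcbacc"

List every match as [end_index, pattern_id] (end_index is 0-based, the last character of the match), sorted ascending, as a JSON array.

Build automaton:
Trie (insert patterns):
  0='ε' goto a→1 b→16 c→12
  1='a' goto b→7 d→2
  2='ad' goto c→3
  3='adc' goto b→4
  4='adcb' goto a→5
  5='adcba' goto c→6
  6='adcbac' goto ·  ←P0
  7='ab' goto a→8
  8='aba' goto d→9
  9='abad' goto a→10
  10='abada' goto a→11
  11='abadaa' goto ·  ←P1
  12='c' goto d→13
  13='cd' goto b→14
  14='cdb' goto a→15
  15='cdba' goto ·  ←P2
  16='b' goto a→17  ←P3
  17='ba' goto ·  ←P4

BFS fail/out derivation:
  n1('a'): parent n0 fail=0; on 'a' 0 → fail=0;  out ∅∪∅=∅
  n12('c'): parent n0 fail=0; on 'c' 0 → fail=0;  out ∅∪∅=∅
  n16('b'): parent n0 fail=0; on 'b' 0 → fail=0;  out {3}∪∅={3}
  n2('ad'): parent n1 fail=0; on 'd' 0 → fail=0;  out ∅∪∅=∅
  n7('ab'): parent n1 fail=0; on 'b' 0 → fail=16;  out ∅∪{3}={3}
  n13('cd'): parent n12 fail=0; on 'd' 0 → fail=0;  out ∅∪∅=∅
  n17('ba'): parent n16 fail=0; on 'a' 0 → fail=1;  out {4}∪∅={4}
  n3('adc'): parent n2 fail=0; on 'c' 0 → fail=12;  out ∅∪∅=∅
  n8('aba'): parent n7 fail=16; on 'a' 16 → fail=17;  out ∅∪{4}={4}
  n14('cdb'): parent n13 fail=0; on 'b' 0 → fail=16;  out ∅∪{3}={3}
  n4('adcb'): parent n3 fail=12; on 'b' 12→0 → fail=16;  out ∅∪{3}={3}
  n9('abad'): parent n8 fail=17; on 'd' 17→1 → fail=2;  out ∅∪∅=∅
  n15('cdba'): parent n14 fail=16; on 'a' 16 → fail=17;  out {2}∪{4}={2,4}
  n5('adcba'): parent n4 fail=16; on 'a' 16 → fail=17;  out ∅∪{4}={4}
  n10('abada'): parent n9 fail=2; on 'a' 2→0 → fail=1;  out ∅∪∅=∅
  n6('adcbac'): parent n5 fail=17; on 'c' 17→1→0 → fail=12;  out {0}∪∅={0}
  n11('abadaa'): parent n10 fail=1; on 'a' 1→0 → fail=1;  out {1}∪∅={1}

Run:
i=0 'a': node 0→1
i=1 'b': node 1→7  → match P3@[1:1]
i=2 'a': node 7→8  → match P4@[1:2]
i=3 'd': node 8→9
i=4 'a': node 9→10
i=5 'a': node 10→11  → match P1@[0:5]
i=6 'd': node 11→2 (fail-walked)
i=7 'd': node 2→0 (fail-walked)
i=8 'b': node 0→16  → match P3@[8:8]
i=9 'b': node 16→16 (fail-walked)  → match P3@[9:9]
i=10 'a': node 16→17  → match P4@[9:10]
i=11 'a': node 17→1 (fail-walked)
i=12 'd': node 1→2
i=13 'c': node 2→3
i=14 'b': node 3→4  → match P3@[14:14]
i=15 'a': node 4→5  → match P4@[14:15]
i=16 'c': node 5→6  → match P0@[11:16]
i=17 'b': node 6→16 (fail-walked)  → match P3@[17:17]
i=18 'b': node 16→16 (fail-walked)  → match P3@[18:18]
i=19 'a': node 16→17  → match P4@[18:19]
i=20 'd': node 17→2 (fail-walked)
i=21 'c': node 2→3
i=22 'b': node 3→4  → match P3@[22:22]
i=23 'a': node 4→5  → match P4@[22:23]
i=24 'c': node 5→6  → match P0@[19:24]
i=25 'c': node 6→12 (fail-walked)

All matches (sorted): [[1,3],[2,4],[5,1],[8,3],[9,3],[10,4],[14,3],[15,4],[16,0],[17,3],[18,3],[19,4],[22,3],[23,4],[24,0]]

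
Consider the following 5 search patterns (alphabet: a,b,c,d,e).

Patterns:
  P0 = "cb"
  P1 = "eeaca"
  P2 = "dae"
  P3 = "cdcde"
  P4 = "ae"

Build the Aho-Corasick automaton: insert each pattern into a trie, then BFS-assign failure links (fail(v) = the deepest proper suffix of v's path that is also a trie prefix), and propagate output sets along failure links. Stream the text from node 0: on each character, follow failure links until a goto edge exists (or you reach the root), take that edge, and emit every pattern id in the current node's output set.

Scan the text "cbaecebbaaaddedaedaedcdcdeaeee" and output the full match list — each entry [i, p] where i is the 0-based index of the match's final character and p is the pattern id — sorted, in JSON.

Build automaton:
Trie nodes:
  0='ε' goto a→15 c→1 d→8 e→3
  1='c' goto b→2 d→11
  2='cb' goto ·  [P0 ends]
  3='e' goto e→4
  4='ee' goto a→5
  5='eea' goto c→6
  6='eeac' goto a→7
  7='eeaca' goto ·  [P1 ends]
  8='d' goto a→9
  9='da' goto e→10
  10='dae' goto ·  [P2 ends]
  11='cd' goto c→12
  12='cdc' goto d→13
  13='cdcd' goto e→14
  14='cdcde' goto ·  [P3 ends]
  15='a' goto e→16
  16='ae' goto ·  [P4 ends]

Failure links (BFS by depth):
  n1('c'): parent n0 fail=0; on 'c' 0 → fail=0;  out ∅∪∅=∅
  n3('e'): parent n0 fail=0; on 'e' 0 → fail=0;  out ∅∪∅=∅
  n8('d'): parent n0 fail=0; on 'd' 0 → fail=0;  out ∅∪∅=∅
  n15('a'): parent n0 fail=0; on 'a' 0 → fail=0;  out ∅∪∅=∅
  n2('cb'): parent n1 fail=0; on 'b' 0 → fail=0;  out {0}∪∅={0}
  n4('ee'): parent n3 fail=0; on 'e' 0 → fail=3;  out ∅∪∅=∅
  n9('da'): parent n8 fail=0; on 'a' 0 → fail=15;  out ∅∪∅=∅
  n11('cd'): parent n1 fail=0; on 'd' 0 → fail=8;  out ∅∪∅=∅
  n16('ae'): parent n15 fail=0; on 'e' 0 → fail=3;  out {4}∪∅={4}
  n5('eea'): parent n4 fail=3; on 'a' 3→0 → fail=15;  out ∅∪∅=∅
  n10('dae'): parent n9 fail=15; on 'e' 15 → fail=16;  out {2}∪{4}={2,4}
  n12('cdc'): parent n11 fail=8; on 'c' 8→0 → fail=1;  out ∅∪∅=∅
  n6('eeac'): parent n5 fail=15; on 'c' 15→0 → fail=1;  out ∅∪∅=∅
  n13('cdcd'): parent n12 fail=1; on 'd' 1 → fail=11;  out ∅∪∅=∅
  n7('eeaca'): parent n6 fail=1; on 'a' 1→0 → fail=15;  out {1}∪∅={1}
  n14('cdcde'): parent n13 fail=11; on 'e' 11→8→0 → fail=3;  out {3}∪∅={3}

Text stream:
[0] read 'c'  n0⇒n1
[1] read 'b'  n1⇒n2  emit P0@[0:1]
[2] read 'a'  n2⇒n15 (fail-walked)
[3] read 'e'  n15⇒n16  emit P4@[2:3]
[4] read 'c'  n16⇒n1 (fail-walked)
[5] read 'e'  n1⇒n3 (fail-walked)
[6] read 'b'  n3⇒n0 (fail-walked)
[7] read 'b'  n0⇒n0
[8] read 'a'  n0⇒n15
[9] read 'a'  n15⇒n15 (fail-walked)
[10] read 'a'  n15⇒n15 (fail-walked)
[11] read 'd'  n15⇒n8 (fail-walked)
[12] read 'd'  n8⇒n8 (fail-walked)
[13] read 'e'  n8⇒n3 (fail-walked)
[14] read 'd'  n3⇒n8 (fail-walked)
[15] read 'a'  n8⇒n9
[16] read 'e'  n9⇒n10  emit P2@[14:16],P4@[15:16]
[17] read 'd'  n10⇒n8 (fail-walked)
[18] read 'a'  n8⇒n9
[19] read 'e'  n9⇒n10  emit P2@[17:19],P4@[18:19]
[20] read 'd'  n10⇒n8 (fail-walked)
[21] read 'c'  n8⇒n1 (fail-walked)
[22] read 'd'  n1⇒n11
[23] read 'c'  n11⇒n12
[24] read 'd'  n12⇒n13
[25] read 'e'  n13⇒n14  emit P3@[21:25]
[26] read 'a'  n14⇒n15 (fail-walked)
[27] read 'e'  n15⇒n16  emit P4@[26:27]
[28] read 'e'  n16⇒n4 (fail-walked)
[29] read 'e'  n4⇒n4 (fail-walked)

All matches (sorted): [[1,0],[3,4],[16,2],[16,4],[19,2],[19,4],[25,3],[27,4]]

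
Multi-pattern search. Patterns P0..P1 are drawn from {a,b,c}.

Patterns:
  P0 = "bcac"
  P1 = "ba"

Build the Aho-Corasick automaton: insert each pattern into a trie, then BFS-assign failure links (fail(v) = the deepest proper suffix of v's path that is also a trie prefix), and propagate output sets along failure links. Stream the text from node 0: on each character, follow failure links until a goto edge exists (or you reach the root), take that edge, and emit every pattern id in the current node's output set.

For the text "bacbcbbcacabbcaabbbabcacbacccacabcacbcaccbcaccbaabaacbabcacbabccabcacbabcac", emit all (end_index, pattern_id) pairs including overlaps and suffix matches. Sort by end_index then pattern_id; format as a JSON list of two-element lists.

Construct AC machine:
Trie nodes:
  0='ε' goto b→1
  1='b' goto a→5 c→2
  2='bc' goto a→3
  3='bca' goto c→4
  4='bcac' goto ·  ←P0
  5='ba' goto ·  ←P1

BFS fail/out derivation:
  n1('b'): parent n0 fail=0; on 'b' 0 → fail=0;  out ∅∪∅=∅
  n2('bc'): parent n1 fail=0; on 'c' 0 → fail=0;  out ∅∪∅=∅
  n5('ba'): parent n1 fail=0; on 'a' 0 → fail=0;  out {1}∪∅={1}
  n3('bca'): parent n2 fail=0; on 'a' 0 → fail=0;  out ∅∪∅=∅
  n4('bcac'): parent n3 fail=0; on 'c' 0 → fail=0;  out {0}∪∅={0}

Run:
pos 0 'b': at 1
pos 1 'a': at 5  ** P1@[0:1]
pos 2 'c': at 0 ·f
pos 3 'b': at 1
pos 4 'c': at 2
pos 5 'b': at 1 ·f
pos 6 'b': at 1 ·f
pos 7 'c': at 2
pos 8 'a': at 3
pos 9 'c': at 4  ** P0@[6:9]
pos 10 'a': at 0 ·f
pos 11 'b': at 1
pos 12 'b': at 1 ·f
pos 13 'c': at 2
pos 14 'a': at 3
pos 15 'a': at 0 ·f
pos 16 'b': at 1
pos 17 'b': at 1 ·f
pos 18 'b': at 1 ·f
pos 19 'a': at 5  ** P1@[18:19]
pos 20 'b': at 1 ·f
pos 21 'c': at 2
pos 22 'a': at 3
pos 23 'c': at 4  ** P0@[20:23]
pos 24 'b': at 1 ·f
pos 25 'a': at 5  ** P1@[24:25]
pos 26 'c': at 0 ·f
pos 27 'c': at 0
pos 28 'c': at 0
pos 29 'a': at 0
pos 30 'c': at 0
pos 31 'a': at 0
pos 32 'b': at 1
pos 33 'c': at 2
pos 34 'a': at 3
pos 35 'c': at 4  ** P0@[32:35]
pos 36 'b': at 1 ·f
pos 37 'c': at 2
pos 38 'a': at 3
pos 39 'c': at 4  ** P0@[36:39]
pos 40 'c': at 0 ·f
pos 41 'b': at 1
pos 42 'c': at 2
pos 43 'a': at 3
pos 44 'c': at 4  ** P0@[41:44]
pos 45 'c': at 0 ·f
pos 46 'b': at 1
pos 47 'a': at 5  ** P1@[46:47]
pos 48 'a': at 0 ·f
pos 49 'b': at 1
pos 50 'a': at 5  ** P1@[49:50]
pos 51 'a': at 0 ·f
pos 52 'c': at 0
pos 53 'b': at 1
pos 54 'a': at 5  ** P1@[53:54]
pos 55 'b': at 1 ·f
pos 56 'c': at 2
pos 57 'a': at 3
pos 58 'c': at 4  ** P0@[55:58]
pos 59 'b': at 1 ·f
pos 60 'a': at 5  ** P1@[59:60]
pos 61 'b': at 1 ·f
pos 62 'c': at 2
pos 63 'c': at 0 ·f
pos 64 'a': at 0
pos 65 'b': at 1
pos 66 'c': at 2
pos 67 'a': at 3
pos 68 'c': at 4  ** P0@[65:68]
pos 69 'b': at 1 ·f
pos 70 'a': at 5  ** P1@[69:70]
pos 71 'b': at 1 ·f
pos 72 'c': at 2
pos 73 'a': at 3
pos 74 'c': at 4  ** P0@[71:74]

All matches (sorted): [[1,1],[9,0],[19,1],[23,0],[25,1],[35,0],[39,0],[44,0],[47,1],[50,1],[54,1],[58,0],[60,1],[68,0],[70,1],[74,0]]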